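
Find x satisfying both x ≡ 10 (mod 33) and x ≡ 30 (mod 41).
604

Using Chinese Remainder Theorem:
M = 33 × 41 = 1353
M1 = 41, M2 = 33
y1 = 41^(-1) mod 33 = 29
y2 = 33^(-1) mod 41 = 5
x = (10×41×29 + 30×33×5) mod 1353 = 604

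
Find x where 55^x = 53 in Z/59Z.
40

Baby-step giant-step with step n = ⌈√59⌉ = 8.
Baby steps 55^j mod 59 (j:value) for j=0..7: 0:1, 1:55, 2:16, 3:54, 4:20, 5:38, 6:25, 7:18.
Giant-step multiplier: 55^(-8) ≡ 55^(58-8) = 55^50 ≡ 9 (mod 59).
Giant steps γ_i = 53·9^i mod 59: γ_0=53, γ_1=5, γ_2=45, γ_3=51, γ_4=46, γ_5=1 (in table at j=0).
x = i·n + j = 5·8 + 0 = 40.
Check: 55^40 ≡ 53 (mod 59).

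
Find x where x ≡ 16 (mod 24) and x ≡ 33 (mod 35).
208

Using Chinese Remainder Theorem:
M = 24 × 35 = 840
M1 = 35, M2 = 24
y1 = 35^(-1) mod 24 = 11
y2 = 24^(-1) mod 35 = 19
x = (16×35×11 + 33×24×19) mod 840 = 208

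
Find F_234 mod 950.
912

Matrix identity: Q^n = [[F_(n+1), F_n], [F_n, F_(n-1)]] with Q = [[1,1],[1,0]].
n = 234 = 11101010₂. Square-and-multiply, entries mod 950:
Q^1 = [[1,1],[1,0]]
Q^3 = (Q^1)²·Q = [[3,2],[2,1]]
Q^7 = (Q^3)²·Q = [[21,13],[13,8]]
Q^14 = (Q^7)² = [[610,377],[377,233]]
Q^29 = (Q^14)²·Q = [[790,279],[279,511]]
Q^58 = (Q^29)² = [[841,79],[79,762]]
Q^117 = (Q^58)²·Q = [[359,72],[72,287]]
Q^234 = (Q^117)² = [[115,912],[912,153]]
F_234 mod 950 = Q^234[0][1] = 912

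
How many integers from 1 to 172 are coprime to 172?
84

172 = 2^2 × 43
φ(n) = n × ∏(1 - 1/p) for each prime p dividing n
φ(172) = 172 × (1 - 1/2) × (1 - 1/43) = 84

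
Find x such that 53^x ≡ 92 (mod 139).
121

Baby-step giant-step with step n = ⌈√139⌉ = 12.
Baby steps 53^j mod 139 (j:value) for j=0..11: 0:1, 1:53, 2:29, 3:8, 4:7, 5:93, 6:64, 7:56, 8:49, 9:95, 10:31, 11:114.
Giant-step multiplier: 53^(-12) ≡ 53^(138-12) = 53^126 ≡ 77 (mod 139).
Giant steps γ_i = 92·77^i mod 139: γ_0=92, γ_1=134, γ_2=32, γ_3=101, γ_4=132, γ_5=17, γ_6=58, γ_7=18, γ_8=135, γ_9=109, γ_10=53 (in table at j=1).
x = i·n + j = 10·12 + 1 = 121.
Check: 53^121 ≡ 92 (mod 139).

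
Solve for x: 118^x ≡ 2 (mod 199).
76

Baby-step giant-step with step n = ⌈√199⌉ = 15.
Baby steps 118^j mod 199 (j:value) for j=0..14: 0:1, 1:118, 2:193, 3:88, 4:36, 5:69, 6:182, 7:183, 8:102, 9:96, 10:184, 11:21, 12:90, 13:73, 14:57.
Giant-step multiplier: 118^(-15) ≡ 118^(198-15) = 118^183 ≡ 194 (mod 199).
Giant steps γ_i = 2·194^i mod 199: γ_0=2, γ_1=189, γ_2=50, γ_3=148, γ_4=56, γ_5=118 (in table at j=1).
x = i·n + j = 5·15 + 1 = 76.
Check: 118^76 ≡ 2 (mod 199).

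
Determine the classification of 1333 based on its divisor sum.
deficient

Proper divisors of 1333: sum = 1 + 31 + 43 = 75
Since 75 < 1333, 1333 is deficient.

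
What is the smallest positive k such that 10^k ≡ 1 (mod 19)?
18

19 is prime, so ord(10) divides φ(19) = 18.
Divisors of 18: 1, 2, 3, 6, 9, 18.
Repeated squaring: 10^1 ≡ 10, 10^2 ≡ 5, 10^4 ≡ 6, 10^8 ≡ 17, 10^16 ≡ 4 (mod 19).
Test 10^d mod 19 for each divisor d in increasing order:
10^1 ≡ 10
10^2 ≡ 5
10^3 = 10^2·10^1 ≡ 12
10^6 = 10^4·10^2 ≡ 11
10^9 = 10^8·10^1 ≡ 18
10^18 = 10^16·10^2 ≡ 1  ← first divisor giving 1
The order is 18.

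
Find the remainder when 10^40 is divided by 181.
80

Repeated squaring. Binary of 40 = 101000.
10^1 ≡ 10 (mod 181); 10^2 ≡ 100 (mod 181); 10^4 ≡ 45 (mod 181); 10^8 ≡ 34 (mod 181); 10^16 ≡ 70 (mod 181); 10^32 ≡ 13 (mod 181)
10^40 = 10^8 × 10^32 ≡ 80 (mod 181)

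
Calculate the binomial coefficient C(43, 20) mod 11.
8

Using Lucas' theorem:
Write n=43 and k=20 in base 11:
n in base 11: [3, 10]
k in base 11: [1, 9]
C(43,20) mod 11 = ∏ C(n_i, k_i) mod 11
Digit binomials (mod 11): C(3,1) = 3; C(10,9) = 10
Product: 3 × 10 = 30 ≡ 8 (mod 11)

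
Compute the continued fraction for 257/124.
[2; 13, 1, 3, 2]

Euclidean algorithm steps:
257 = 2 × 124 + 9
124 = 13 × 9 + 7
9 = 1 × 7 + 2
7 = 3 × 2 + 1
2 = 2 × 1 + 0
Continued fraction: [2; 13, 1, 3, 2]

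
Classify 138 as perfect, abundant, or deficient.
abundant

Proper divisors of 138: sum = 1 + 2 + 3 + 6 + 23 + 46 + 69 = 150
Since 150 > 138, 138 is abundant.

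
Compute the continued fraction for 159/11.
[14; 2, 5]

Euclidean algorithm steps:
159 = 14 × 11 + 5
11 = 2 × 5 + 1
5 = 5 × 1 + 0
Continued fraction: [14; 2, 5]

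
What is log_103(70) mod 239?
27

Baby-step giant-step with step n = ⌈√239⌉ = 16.
Baby steps 103^j mod 239 (j:value) for j=0..15: 0:1, 1:103, 2:93, 3:19, 4:45, 5:94, 6:122, 7:138, 8:113, 9:167, 10:232, 11:235, 12:66, 13:106, 14:163, 15:59.
Giant-step multiplier: 103^(-16) ≡ 103^(238-16) = 103^222 ≡ 157 (mod 239).
Giant steps γ_i = 70·157^i mod 239: γ_0=70, γ_1=235 (in table at j=11).
x = i·n + j = 1·16 + 11 = 27.
Check: 103^27 ≡ 70 (mod 239).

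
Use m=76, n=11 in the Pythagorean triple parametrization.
(5655, 1672, 5897)

Euclid's formula: a = m² - n², b = 2mn, c = m² + n²
m = 76, n = 11
a = 76² - 11² = 5776 - 121 = 5655
b = 2 × 76 × 11 = 1672
c = 76² + 11² = 5776 + 121 = 5897
Verification: 5655² + 1672² = 31979025 + 2795584 = 34774609 = 5897² ✓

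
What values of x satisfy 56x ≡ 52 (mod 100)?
x ≡ 17 (mod 25)

gcd(56, 100) = 4, which divides 52, so solutions exist.
Divide through by 4: 14x ≡ 13 (mod 25).
Find 14^(-1) mod 25 by the extended Euclidean algorithm:
25 = 1 × 14 + 11  ⟹  11 = (1)·25 + (-1)·14
14 = 1 × 11 + 3  ⟹  3 = (-1)·25 + (2)·14
11 = 3 × 3 + 2  ⟹  2 = (4)·25 + (-7)·14
3 = 1 × 2 + 1  ⟹  1 = (-5)·25 + (9)·14
So (9)·14 ≡ 1 (mod 25), i.e. 14^(-1) ≡ 9 (mod 25).
x ≡ 9 × 13 = 117 ≡ 17 (mod 25).
Check: 56 × 17 = 952 ≡ 52 (mod 100).
x ≡ 17 (mod 25), giving 4 solutions mod 100.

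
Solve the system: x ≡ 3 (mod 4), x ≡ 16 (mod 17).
67

Using Chinese Remainder Theorem:
M = 4 × 17 = 68
M1 = 17, M2 = 4
y1 = 17^(-1) mod 4 = 1
y2 = 4^(-1) mod 17 = 13
x = (3×17×1 + 16×4×13) mod 68 = 67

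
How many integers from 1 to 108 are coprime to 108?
36

108 = 2^2 × 3^3
φ(n) = n × ∏(1 - 1/p) for each prime p dividing n
φ(108) = 108 × (1 - 1/2) × (1 - 1/3) = 36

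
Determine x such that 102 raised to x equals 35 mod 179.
161

Baby-step giant-step with step n = ⌈√179⌉ = 14.
Baby steps 102^j mod 179 (j:value) for j=0..13: 0:1, 1:102, 2:22, 3:96, 4:126, 5:143, 6:87, 7:103, 8:124, 9:118, 10:43, 11:90, 12:51, 13:11.
Giant-step multiplier: 102^(-14) ≡ 102^(178-14) = 102^164 ≡ 138 (mod 179).
Giant steps γ_i = 35·138^i mod 179: γ_0=35, γ_1=176, γ_2=123, γ_3=148, γ_4=18, γ_5=157, γ_6=7, γ_7=71, γ_8=132, γ_9=137, γ_10=111, γ_11=103 (in table at j=7).
x = i·n + j = 11·14 + 7 = 161.
Check: 102^161 ≡ 35 (mod 179).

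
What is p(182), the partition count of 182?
819876908323

p(n) counts ways to write n as a sum of positive integers (order ignored).
Euler's pentagonal recurrence: p(k) = p(k-1) + p(k-2) - p(k-5) - p(k-7) + p(k-12) + p(k-15) - ... (offsets j(3j∓1)/2, signs ++--, p(0)=1, p(<0)=0).
DP table for k = 0..181: p(0)=1, p(1)=1, p(2)=2, p(3)=3, p(4)=5, p(5)=7, p(6)=11, p(7)=15, p(8)=22, p(9)=30, p(10)=42, p(11)=56, p(12)=77, p(13)=101, p(14)=135, p(15)=176, p(16)=231, p(17)=297, p(18)=385, p(19)=490, p(20)=627, p(21)=792, p(22)=1002, p(23)=1255, p(24)=1575, p(25)=1958, p(26)=2436, p(27)=3010, p(28)=3718, p(29)=4565, p(30)=5604, p(31)=6842, p(32)=8349, p(33)=10143, p(34)=12310, p(35)=14883, p(36)=17977, p(37)=21637, p(38)=26015, p(39)=31185, p(40)=37338, p(41)=44583, p(42)=53174, p(43)=63261, p(44)=75175, p(45)=89134, p(46)=105558, p(47)=124754, p(48)=147273, p(49)=173525, p(50)=204226, p(51)=239943, p(52)=281589, p(53)=329931, p(54)=386155, p(55)=451276, p(56)=526823, p(57)=614154, p(58)=715220, p(59)=831820, p(60)=966467, p(61)=1121505, p(62)=1300156, p(63)=1505499, p(64)=1741630, p(65)=2012558, p(66)=2323520, p(67)=2679689, p(68)=3087735, p(69)=3554345, p(70)=4087968, p(71)=4697205, p(72)=5392783, p(73)=6185689, p(74)=7089500, p(75)=8118264, p(76)=9289091, p(77)=10619863, p(78)=12132164, p(79)=13848650, p(80)=15796476, p(81)=18004327, p(82)=20506255, p(83)=23338469, p(84)=26543660, p(85)=30167357, p(86)=34262962, p(87)=38887673, p(88)=44108109, p(89)=49995925, p(90)=56634173, p(91)=64112359, p(92)=72533807, p(93)=82010177, p(94)=92669720, p(95)=104651419, p(96)=118114304, p(97)=133230930, p(98)=150198136, p(99)=169229875, p(100)=190569292, p(101)=214481126, p(102)=241265379, p(103)=271248950, p(104)=304801365, p(105)=342325709, p(106)=384276336, p(107)=431149389, p(108)=483502844, p(109)=541946240, p(110)=607163746, p(111)=679903203, p(112)=761002156, p(113)=851376628, p(114)=952050665, p(115)=1064144451, p(116)=1188908248, p(117)=1327710076, p(118)=1482074143, p(119)=1653668665, p(120)=1844349560, p(121)=2056148051, p(122)=2291320912, p(123)=2552338241, p(124)=2841940500, p(125)=3163127352, p(126)=3519222692, p(127)=3913864295, p(128)=4351078600, p(129)=4835271870, p(130)=5371315400, p(131)=5964539504, p(132)=6620830889, p(133)=7346629512, p(134)=8149040695, p(135)=9035836076, p(136)=10015581680, p(137)=11097645016, p(138)=12292341831, p(139)=13610949895, p(140)=15065878135, p(141)=16670689208, p(142)=18440293320, p(143)=20390982757, p(144)=22540654445, p(145)=24908858009, p(146)=27517052599, p(147)=30388671978, p(148)=33549419497, p(149)=37027355200, p(150)=40853235313, p(151)=45060624582, p(152)=49686288421, p(153)=54770336324, p(154)=60356673280, p(155)=66493182097, p(156)=73232243759, p(157)=80630964769, p(158)=88751778802, p(159)=97662728555, p(160)=107438159466, p(161)=118159068427, p(162)=129913904637, p(163)=142798995930, p(164)=156919475295, p(165)=172389800255, p(166)=189334822579, p(167)=207890420102, p(168)=228204732751, p(169)=250438925115, p(170)=274768617130, p(171)=301384802048, p(172)=330495499613, p(173)=362326859895, p(174)=397125074750, p(175)=435157697830, p(176)=476715857290, p(177)=522115831195, p(178)=571701605655, p(179)=625846753120, p(180)=684957390936, p(181)=749474411781.
Final step: p(182) = p(181) + p(180) - p(177) - p(175) + p(170) + p(167) - p(160) - p(156) + p(147) + p(142) - p(131) - p(125) + p(112) + p(105) - p(90) - p(82) + p(65) + p(56) - p(37) - p(27) + p(6)
= 749474411781 + 684957390936 - 522115831195 - 435157697830 + 274768617130 + 207890420102 - 107438159466 - 73232243759 + 30388671978 + 18440293320 - 5964539504 - 3163127352 + 761002156 + 342325709 - 56634173 - 20506255 + 2012558 + 526823 - 21637 - 3010 + 11
= 819876908323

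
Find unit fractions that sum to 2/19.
1/10 + 1/190

Greedy algorithm:
2/19: ceiling(19/2) = 10, use 1/10
1/190: ceiling(190/1) = 190, use 1/190
Result: 2/19 = 1/10 + 1/190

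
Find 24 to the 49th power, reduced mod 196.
80

Repeated squaring. Binary of 49 = 110001.
24^1 ≡ 24 (mod 196); 24^2 ≡ 184 (mod 196); 24^4 ≡ 144 (mod 196); 24^8 ≡ 156 (mod 196); 24^16 ≡ 32 (mod 196); 24^32 ≡ 44 (mod 196)
24^49 = 24^1 × 24^16 × 24^32 ≡ 80 (mod 196)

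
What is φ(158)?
78

158 = 2 × 79
φ(n) = n × ∏(1 - 1/p) for each prime p dividing n
φ(158) = 158 × (1 - 1/2) × (1 - 1/79) = 78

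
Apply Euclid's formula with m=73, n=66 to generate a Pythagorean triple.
(973, 9636, 9685)

Euclid's formula: a = m² - n², b = 2mn, c = m² + n²
m = 73, n = 66
a = 73² - 66² = 5329 - 4356 = 973
b = 2 × 73 × 66 = 9636
c = 73² + 66² = 5329 + 4356 = 9685
Verification: 973² + 9636² = 946729 + 92852496 = 93799225 = 9685² ✓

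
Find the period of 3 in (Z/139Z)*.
138

139 is prime, so ord(3) divides φ(139) = 138.
Divisors of 138: 1, 2, 3, 6, 23, 46, 69, 138.
Repeated squaring: 3^1 ≡ 3, 3^2 ≡ 9, 3^4 ≡ 81, 3^8 ≡ 28, 3^16 ≡ 89, 3^32 ≡ 137, 3^64 ≡ 4, 3^128 ≡ 16 (mod 139).
Test 3^d mod 139 for each divisor d in increasing order:
3^1 ≡ 3
3^2 ≡ 9
3^3 = 3^2·3^1 ≡ 27
3^6 = 3^4·3^2 ≡ 34
3^23 = 3^16·3^4·3^2·3^1 ≡ 43
3^46 = 3^32·3^8·3^4·3^2 ≡ 42
3^69 = 3^64·3^4·3^1 ≡ 138
3^138 = 3^128·3^8·3^2 ≡ 1  ← first divisor giving 1
The order is 138.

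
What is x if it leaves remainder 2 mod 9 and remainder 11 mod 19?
11

Using Chinese Remainder Theorem:
M = 9 × 19 = 171
M1 = 19, M2 = 9
y1 = 19^(-1) mod 9 = 1
y2 = 9^(-1) mod 19 = 17
x = (2×19×1 + 11×9×17) mod 171 = 11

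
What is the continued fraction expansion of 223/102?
[2; 5, 2, 1, 2, 2]

Euclidean algorithm steps:
223 = 2 × 102 + 19
102 = 5 × 19 + 7
19 = 2 × 7 + 5
7 = 1 × 5 + 2
5 = 2 × 2 + 1
2 = 2 × 1 + 0
Continued fraction: [2; 5, 2, 1, 2, 2]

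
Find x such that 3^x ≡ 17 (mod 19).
16

Baby-step giant-step with step n = ⌈√19⌉ = 5.
Baby steps 3^j mod 19 (j:value) for j=0..4: 0:1, 1:3, 2:9, 3:8, 4:5.
Giant-step multiplier: 3^(-5) ≡ 3^(18-5) = 3^13 ≡ 14 (mod 19).
Giant steps γ_i = 17·14^i mod 19: γ_0=17, γ_1=10, γ_2=7, γ_3=3 (in table at j=1).
x = i·n + j = 3·5 + 1 = 16.
Check: 3^16 ≡ 17 (mod 19).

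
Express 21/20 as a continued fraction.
[1; 20]

Euclidean algorithm steps:
21 = 1 × 20 + 1
20 = 20 × 1 + 0
Continued fraction: [1; 20]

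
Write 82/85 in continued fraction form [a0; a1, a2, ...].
[0; 1, 27, 3]

Euclidean algorithm steps:
82 = 0 × 85 + 82
85 = 1 × 82 + 3
82 = 27 × 3 + 1
3 = 3 × 1 + 0
Continued fraction: [0; 1, 27, 3]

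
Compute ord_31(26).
6

31 is prime, so ord(26) divides φ(31) = 30.
Divisors of 30: 1, 2, 3, 5, 6, 10, 15, 30.
Repeated squaring: 26^1 ≡ 26, 26^2 ≡ 25, 26^4 ≡ 5, 26^8 ≡ 25, 26^16 ≡ 5 (mod 31).
Test 26^d mod 31 for each divisor d in increasing order:
26^1 ≡ 26
26^2 ≡ 25
26^3 = 26^2·26^1 ≡ 30
26^5 = 26^4·26^1 ≡ 6
26^6 = 26^4·26^2 ≡ 1  ← first divisor giving 1
The order is 6.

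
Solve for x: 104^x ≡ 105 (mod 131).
4

Baby-step giant-step with step n = ⌈√131⌉ = 12.
Baby steps 104^j mod 131 (j:value) for j=0..11: 0:1, 1:104, 2:74, 3:98, 4:105, 5:47, 6:41, 7:72, 8:21, 9:88, 10:113, 11:93.
h = 105 is already in the table at j=4, so x = 4.
Check: 104^4 ≡ 105 (mod 131).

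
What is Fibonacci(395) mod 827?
452

Matrix identity: Q^n = [[F_(n+1), F_n], [F_n, F_(n-1)]] with Q = [[1,1],[1,0]].
n = 395 = 110001011₂. Square-and-multiply, entries mod 827:
Q^1 = [[1,1],[1,0]]
Q^3 = (Q^1)²·Q = [[3,2],[2,1]]
Q^6 = (Q^3)² = [[13,8],[8,5]]
Q^12 = (Q^6)² = [[233,144],[144,89]]
Q^24 = (Q^12)² = [[595,56],[56,539]]
Q^49 = (Q^24)²·Q = [[549,724],[724,652]]
Q^98 = (Q^49)² = [[231,347],[347,711]]
Q^197 = (Q^98)²·Q = [[309,100],[100,209]]
Q^395 = (Q^197)²·Q = [[151,452],[452,526]]
F_395 mod 827 = Q^395[0][1] = 452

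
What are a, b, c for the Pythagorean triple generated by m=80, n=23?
(5871, 3680, 6929)

Euclid's formula: a = m² - n², b = 2mn, c = m² + n²
m = 80, n = 23
a = 80² - 23² = 6400 - 529 = 5871
b = 2 × 80 × 23 = 3680
c = 80² + 23² = 6400 + 529 = 6929
Verification: 5871² + 3680² = 34468641 + 13542400 = 48011041 = 6929² ✓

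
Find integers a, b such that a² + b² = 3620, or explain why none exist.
16² + 58² (a=16, b=58)

Factorization: 3620 = 2^2 × 5 × 181
By Fermat: n is sum of two squares iff every prime p ≡ 3 (mod 4) appears to even power.
All primes ≡ 3 (mod 4) appear to even power.
Search a = 0, 1, 2, … for 3620 - a² a perfect square: first hit at a = 16: 3620 - 256 = 3364 = 58².
3620 = 16² + 58² = 256 + 3364 ✓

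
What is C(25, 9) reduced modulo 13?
12

Using Lucas' theorem:
Write n=25 and k=9 in base 13:
n in base 13: [1, 12]
k in base 13: [0, 9]
C(25,9) mod 13 = ∏ C(n_i, k_i) mod 13
Digit binomials (mod 13): C(1,0) = 1; C(12,9) = 220 ≡ 12
Product: 1 × 12 = 12 ≡ 12 (mod 13)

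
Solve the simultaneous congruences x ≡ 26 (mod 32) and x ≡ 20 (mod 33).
218

Using Chinese Remainder Theorem:
M = 32 × 33 = 1056
M1 = 33, M2 = 32
y1 = 33^(-1) mod 32 = 1
y2 = 32^(-1) mod 33 = 32
x = (26×33×1 + 20×32×32) mod 1056 = 218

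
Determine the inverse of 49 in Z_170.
59

gcd(49, 170) = 1, so the inverse exists.
Extended Euclidean algorithm on (170, 49):
170 = 3 × 49 + 23  ⟹  23 = (1)·170 + (-3)·49
49 = 2 × 23 + 3  ⟹  3 = (-2)·170 + (7)·49
23 = 7 × 3 + 2  ⟹  2 = (15)·170 + (-52)·49
3 = 1 × 2 + 1  ⟹  1 = (-17)·170 + (59)·49
So (59)·49 ≡ 1 (mod 170), i.e. 49^(-1) ≡ 59 (mod 170).
Check: 49 × 59 = 2891 ≡ 1 (mod 170)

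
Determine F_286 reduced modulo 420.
83

Matrix identity: Q^n = [[F_(n+1), F_n], [F_n, F_(n-1)]] with Q = [[1,1],[1,0]].
n = 286 = 100011110₂. Square-and-multiply, entries mod 420:
Q^1 = [[1,1],[1,0]]
Q^2 = (Q^1)² = [[2,1],[1,1]]
Q^4 = (Q^2)² = [[5,3],[3,2]]
Q^8 = (Q^4)² = [[34,21],[21,13]]
Q^17 = (Q^8)²·Q = [[64,337],[337,147]]
Q^35 = (Q^17)²·Q = [[192,65],[65,127]]
Q^71 = (Q^35)²·Q = [[84,349],[349,155]]
Q^143 = (Q^71)²·Q = [[168,337],[337,251]]
Q^286 = (Q^143)² = [[253,83],[83,170]]
F_286 mod 420 = Q^286[0][1] = 83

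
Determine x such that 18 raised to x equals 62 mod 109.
91

Baby-step giant-step with step n = ⌈√109⌉ = 11.
Baby steps 18^j mod 109 (j:value) for j=0..10: 0:1, 1:18, 2:106, 3:55, 4:9, 5:53, 6:82, 7:59, 8:81, 9:41, 10:84.
Giant-step multiplier: 18^(-11) ≡ 18^(108-11) = 18^97 ≡ 70 (mod 109).
Giant steps γ_i = 62·70^i mod 109: γ_0=62, γ_1=89, γ_2=17, γ_3=100, γ_4=24, γ_5=45, γ_6=98, γ_7=102, γ_8=55 (in table at j=3).
x = i·n + j = 8·11 + 3 = 91.
Check: 18^91 ≡ 62 (mod 109).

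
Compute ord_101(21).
50

101 is prime, so ord(21) divides φ(101) = 100.
Divisors of 100: 1, 2, 4, 5, 10, 20, 25, 50, 100.
Repeated squaring: 21^1 ≡ 21, 21^2 ≡ 37, 21^4 ≡ 56, 21^8 ≡ 5, 21^16 ≡ 25, 21^32 ≡ 19, 21^64 ≡ 58 (mod 101).
Test 21^d mod 101 for each divisor d in increasing order:
21^1 ≡ 21
21^2 ≡ 37
21^4 ≡ 56
21^5 = 21^4·21^1 ≡ 65
21^10 = 21^8·21^2 ≡ 84
21^20 = 21^16·21^4 ≡ 87
21^25 = 21^16·21^8·21^1 ≡ 100
21^50 = 21^32·21^16·21^2 ≡ 1  ← first divisor giving 1
The order is 50.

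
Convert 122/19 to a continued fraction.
[6; 2, 2, 1, 2]

Euclidean algorithm steps:
122 = 6 × 19 + 8
19 = 2 × 8 + 3
8 = 2 × 3 + 2
3 = 1 × 2 + 1
2 = 2 × 1 + 0
Continued fraction: [6; 2, 2, 1, 2]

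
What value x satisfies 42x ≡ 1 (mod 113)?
35

gcd(42, 113) = 1, so the inverse exists.
Extended Euclidean algorithm on (113, 42):
113 = 2 × 42 + 29  ⟹  29 = (1)·113 + (-2)·42
42 = 1 × 29 + 13  ⟹  13 = (-1)·113 + (3)·42
29 = 2 × 13 + 3  ⟹  3 = (3)·113 + (-8)·42
13 = 4 × 3 + 1  ⟹  1 = (-13)·113 + (35)·42
So (35)·42 ≡ 1 (mod 113), i.e. 42^(-1) ≡ 35 (mod 113).
Check: 42 × 35 = 1470 ≡ 1 (mod 113)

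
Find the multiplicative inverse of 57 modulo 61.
15

gcd(57, 61) = 1, so the inverse exists.
Extended Euclidean algorithm on (61, 57):
61 = 1 × 57 + 4  ⟹  4 = (1)·61 + (-1)·57
57 = 14 × 4 + 1  ⟹  1 = (-14)·61 + (15)·57
So (15)·57 ≡ 1 (mod 61), i.e. 57^(-1) ≡ 15 (mod 61).
Check: 57 × 15 = 855 ≡ 1 (mod 61)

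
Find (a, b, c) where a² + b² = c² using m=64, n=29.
(3255, 3712, 4937)

Euclid's formula: a = m² - n², b = 2mn, c = m² + n²
m = 64, n = 29
a = 64² - 29² = 4096 - 841 = 3255
b = 2 × 64 × 29 = 3712
c = 64² + 29² = 4096 + 841 = 4937
Verification: 3255² + 3712² = 10595025 + 13778944 = 24373969 = 4937² ✓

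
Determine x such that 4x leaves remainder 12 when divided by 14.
x ≡ 3 (mod 7)

gcd(4, 14) = 2, which divides 12, so solutions exist.
Divide through by 2: 2x ≡ 6 (mod 7).
Find 2^(-1) mod 7 by the extended Euclidean algorithm:
7 = 3 × 2 + 1  ⟹  1 = (1)·7 + (-3)·2
So (-3)·2 ≡ 1 (mod 7), i.e. 2^(-1) ≡ -3 ≡ 4 (mod 7).
x ≡ 4 × 6 = 24 ≡ 3 (mod 7).
Check: 4 × 3 = 12 ≡ 12 (mod 14).
x ≡ 3 (mod 7), giving 2 solutions mod 14.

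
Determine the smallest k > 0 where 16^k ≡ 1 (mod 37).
9

37 is prime, so ord(16) divides φ(37) = 36.
Divisors of 36: 1, 2, 3, 4, 6, 9, 12, 18, 36.
Repeated squaring: 16^1 ≡ 16, 16^2 ≡ 34, 16^4 ≡ 9, 16^8 ≡ 7, 16^16 ≡ 12, 16^32 ≡ 33 (mod 37).
Test 16^d mod 37 for each divisor d in increasing order:
16^1 ≡ 16
16^2 ≡ 34
16^3 = 16^2·16^1 ≡ 26
16^4 ≡ 9
16^6 = 16^4·16^2 ≡ 10
16^9 = 16^8·16^1 ≡ 1  ← first divisor giving 1
The order is 9.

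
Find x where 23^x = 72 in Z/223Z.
194

Baby-step giant-step with step n = ⌈√223⌉ = 15.
Baby steps 23^j mod 223 (j:value) for j=0..14: 0:1, 1:23, 2:83, 3:125, 4:199, 5:117, 6:15, 7:122, 8:130, 9:91, 10:86, 11:194, 12:2, 13:46, 14:166.
Giant-step multiplier: 23^(-15) ≡ 23^(222-15) = 23^207 ≡ 190 (mod 223).
Giant steps γ_i = 72·190^i mod 223: γ_0=72, γ_1=77, γ_2=135, γ_3=5, γ_4=58, γ_5=93, γ_6=53, γ_7=35, γ_8=183, γ_9=205, γ_10=148, γ_11=22, γ_12=166 (in table at j=14).
x = i·n + j = 12·15 + 14 = 194.
Check: 23^194 ≡ 72 (mod 223).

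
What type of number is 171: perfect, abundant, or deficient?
deficient

Proper divisors of 171: sum = 1 + 3 + 9 + 19 + 57 = 89
Since 89 < 171, 171 is deficient.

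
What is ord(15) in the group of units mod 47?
46

47 is prime, so ord(15) divides φ(47) = 46.
Divisors of 46: 1, 2, 23, 46.
Repeated squaring: 15^1 ≡ 15, 15^2 ≡ 37, 15^4 ≡ 6, 15^8 ≡ 36, 15^16 ≡ 27, 15^32 ≡ 24 (mod 47).
Test 15^d mod 47 for each divisor d in increasing order:
15^1 ≡ 15
15^2 ≡ 37
15^23 = 15^16·15^4·15^2·15^1 ≡ 46
15^46 = 15^32·15^8·15^4·15^2 ≡ 1  ← first divisor giving 1
The order is 46.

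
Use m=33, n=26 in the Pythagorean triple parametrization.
(413, 1716, 1765)

Euclid's formula: a = m² - n², b = 2mn, c = m² + n²
m = 33, n = 26
a = 33² - 26² = 1089 - 676 = 413
b = 2 × 33 × 26 = 1716
c = 33² + 26² = 1089 + 676 = 1765
Verification: 413² + 1716² = 170569 + 2944656 = 3115225 = 1765² ✓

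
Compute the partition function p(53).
329931

p(n) counts ways to write n as a sum of positive integers (order ignored).
Euler's pentagonal recurrence: p(k) = p(k-1) + p(k-2) - p(k-5) - p(k-7) + p(k-12) + p(k-15) - ... (offsets j(3j∓1)/2, signs ++--, p(0)=1, p(<0)=0).
DP table for k = 0..52: p(0)=1, p(1)=1, p(2)=2, p(3)=3, p(4)=5, p(5)=7, p(6)=11, p(7)=15, p(8)=22, p(9)=30, p(10)=42, p(11)=56, p(12)=77, p(13)=101, p(14)=135, p(15)=176, p(16)=231, p(17)=297, p(18)=385, p(19)=490, p(20)=627, p(21)=792, p(22)=1002, p(23)=1255, p(24)=1575, p(25)=1958, p(26)=2436, p(27)=3010, p(28)=3718, p(29)=4565, p(30)=5604, p(31)=6842, p(32)=8349, p(33)=10143, p(34)=12310, p(35)=14883, p(36)=17977, p(37)=21637, p(38)=26015, p(39)=31185, p(40)=37338, p(41)=44583, p(42)=53174, p(43)=63261, p(44)=75175, p(45)=89134, p(46)=105558, p(47)=124754, p(48)=147273, p(49)=173525, p(50)=204226, p(51)=239943, p(52)=281589.
Final step: p(53) = p(52) + p(51) - p(48) - p(46) + p(41) + p(38) - p(31) - p(27) + p(18) + p(13) - p(2)
= 281589 + 239943 - 147273 - 105558 + 44583 + 26015 - 6842 - 3010 + 385 + 101 - 2
= 329931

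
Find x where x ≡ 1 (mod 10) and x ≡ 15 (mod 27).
231

Using Chinese Remainder Theorem:
M = 10 × 27 = 270
M1 = 27, M2 = 10
y1 = 27^(-1) mod 10 = 3
y2 = 10^(-1) mod 27 = 19
x = (1×27×3 + 15×10×19) mod 270 = 231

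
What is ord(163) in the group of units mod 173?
86

173 is prime, so ord(163) divides φ(173) = 172.
Divisors of 172: 1, 2, 4, 43, 86, 172.
Repeated squaring: 163^1 ≡ 163, 163^2 ≡ 100, 163^4 ≡ 139, 163^8 ≡ 118, 163^16 ≡ 84, 163^32 ≡ 136, 163^64 ≡ 158, 163^128 ≡ 52 (mod 173).
Test 163^d mod 173 for each divisor d in increasing order:
163^1 ≡ 163
163^2 ≡ 100
163^4 ≡ 139
163^43 = 163^32·163^8·163^2·163^1 ≡ 172
163^86 = 163^64·163^16·163^4·163^2 ≡ 1  ← first divisor giving 1
The order is 86.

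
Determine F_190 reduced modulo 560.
335

Matrix identity: Q^n = [[F_(n+1), F_n], [F_n, F_(n-1)]] with Q = [[1,1],[1,0]].
n = 190 = 10111110₂. Square-and-multiply, entries mod 560:
Q^1 = [[1,1],[1,0]]
Q^2 = (Q^1)² = [[2,1],[1,1]]
Q^5 = (Q^2)²·Q = [[8,5],[5,3]]
Q^11 = (Q^5)²·Q = [[144,89],[89,55]]
Q^23 = (Q^11)²·Q = [[448,97],[97,351]]
Q^47 = (Q^23)²·Q = [[336,113],[113,223]]
Q^95 = (Q^47)²·Q = [[112,225],[225,447]]
Q^190 = (Q^95)² = [[449,335],[335,114]]
F_190 mod 560 = Q^190[0][1] = 335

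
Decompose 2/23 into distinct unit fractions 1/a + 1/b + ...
1/12 + 1/276

Greedy algorithm:
2/23: ceiling(23/2) = 12, use 1/12
1/276: ceiling(276/1) = 276, use 1/276
Result: 2/23 = 1/12 + 1/276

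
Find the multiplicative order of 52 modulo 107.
53

107 is prime, so ord(52) divides φ(107) = 106.
Divisors of 106: 1, 2, 53, 106.
Repeated squaring: 52^1 ≡ 52, 52^2 ≡ 29, 52^4 ≡ 92, 52^8 ≡ 11, 52^16 ≡ 14, 52^32 ≡ 89, 52^64 ≡ 3 (mod 107).
Test 52^d mod 107 for each divisor d in increasing order:
52^1 ≡ 52
52^2 ≡ 29
52^53 = 52^32·52^16·52^4·52^1 ≡ 1  ← first divisor giving 1
The order is 53.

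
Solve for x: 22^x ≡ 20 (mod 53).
7

Baby-step giant-step with step n = ⌈√53⌉ = 8.
Baby steps 22^j mod 53 (j:value) for j=0..7: 0:1, 1:22, 2:7, 3:48, 4:49, 5:18, 6:25, 7:20.
h = 20 is already in the table at j=7, so x = 7.
Check: 22^7 ≡ 20 (mod 53).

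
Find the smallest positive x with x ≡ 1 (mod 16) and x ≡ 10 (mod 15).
145

Using Chinese Remainder Theorem:
M = 16 × 15 = 240
M1 = 15, M2 = 16
y1 = 15^(-1) mod 16 = 15
y2 = 16^(-1) mod 15 = 1
x = (1×15×15 + 10×16×1) mod 240 = 145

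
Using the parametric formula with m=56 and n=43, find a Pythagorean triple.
(1287, 4816, 4985)

Euclid's formula: a = m² - n², b = 2mn, c = m² + n²
m = 56, n = 43
a = 56² - 43² = 3136 - 1849 = 1287
b = 2 × 56 × 43 = 4816
c = 56² + 43² = 3136 + 1849 = 4985
Verification: 1287² + 4816² = 1656369 + 23193856 = 24850225 = 4985² ✓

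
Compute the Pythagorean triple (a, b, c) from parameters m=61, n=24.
(3145, 2928, 4297)

Euclid's formula: a = m² - n², b = 2mn, c = m² + n²
m = 61, n = 24
a = 61² - 24² = 3721 - 576 = 3145
b = 2 × 61 × 24 = 2928
c = 61² + 24² = 3721 + 576 = 4297
Verification: 3145² + 2928² = 9891025 + 8573184 = 18464209 = 4297² ✓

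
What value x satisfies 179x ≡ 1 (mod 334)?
181

gcd(179, 334) = 1, so the inverse exists.
Extended Euclidean algorithm on (334, 179):
334 = 1 × 179 + 155  ⟹  155 = (1)·334 + (-1)·179
179 = 1 × 155 + 24  ⟹  24 = (-1)·334 + (2)·179
155 = 6 × 24 + 11  ⟹  11 = (7)·334 + (-13)·179
24 = 2 × 11 + 2  ⟹  2 = (-15)·334 + (28)·179
11 = 5 × 2 + 1  ⟹  1 = (82)·334 + (-153)·179
So (-153)·179 ≡ 1 (mod 334), i.e. 179^(-1) ≡ -153 ≡ 181 (mod 334).
Check: 179 × 181 = 32399 ≡ 1 (mod 334)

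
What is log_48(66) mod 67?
33

Baby-step giant-step with step n = ⌈√67⌉ = 9.
Baby steps 48^j mod 67 (j:value) for j=0..8: 0:1, 1:48, 2:26, 3:42, 4:6, 5:20, 6:22, 7:51, 8:36.
Giant-step multiplier: 48^(-9) ≡ 48^(66-9) = 48^57 ≡ 43 (mod 67).
Giant steps γ_i = 66·43^i mod 67: γ_0=66, γ_1=24, γ_2=27, γ_3=22 (in table at j=6).
x = i·n + j = 3·9 + 6 = 33.
Check: 48^33 ≡ 66 (mod 67).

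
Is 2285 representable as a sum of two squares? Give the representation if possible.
13² + 46² (a=13, b=46)

Factorization: 2285 = 5 × 457
By Fermat: n is sum of two squares iff every prime p ≡ 3 (mod 4) appears to even power.
All primes ≡ 3 (mod 4) appear to even power.
Search a = 0, 1, 2, … for 2285 - a² a perfect square: first hit at a = 13: 2285 - 169 = 2116 = 46².
2285 = 13² + 46² = 169 + 2116 ✓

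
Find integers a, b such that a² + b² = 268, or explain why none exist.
Not possible

Factorization: 268 = 2^2 × 67
By Fermat: n is sum of two squares iff every prime p ≡ 3 (mod 4) appears to even power.
Prime(s) ≡ 3 (mod 4) with odd exponent: [(67, 1)]
Therefore 268 cannot be expressed as a² + b².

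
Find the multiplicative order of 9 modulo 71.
35

71 is prime, so ord(9) divides φ(71) = 70.
Divisors of 70: 1, 2, 5, 7, 10, 14, 35, 70.
Repeated squaring: 9^1 ≡ 9, 9^2 ≡ 10, 9^4 ≡ 29, 9^8 ≡ 60, 9^16 ≡ 50, 9^32 ≡ 15, 9^64 ≡ 12 (mod 71).
Test 9^d mod 71 for each divisor d in increasing order:
9^1 ≡ 9
9^2 ≡ 10
9^5 = 9^4·9^1 ≡ 48
9^7 = 9^4·9^2·9^1 ≡ 54
9^10 = 9^8·9^2 ≡ 32
9^14 = 9^8·9^4·9^2 ≡ 5
9^35 = 9^32·9^2·9^1 ≡ 1  ← first divisor giving 1
The order is 35.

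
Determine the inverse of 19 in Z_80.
59

gcd(19, 80) = 1, so the inverse exists.
Extended Euclidean algorithm on (80, 19):
80 = 4 × 19 + 4  ⟹  4 = (1)·80 + (-4)·19
19 = 4 × 4 + 3  ⟹  3 = (-4)·80 + (17)·19
4 = 1 × 3 + 1  ⟹  1 = (5)·80 + (-21)·19
So (-21)·19 ≡ 1 (mod 80), i.e. 19^(-1) ≡ -21 ≡ 59 (mod 80).
Check: 19 × 59 = 1121 ≡ 1 (mod 80)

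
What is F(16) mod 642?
345

Matrix identity: Q^n = [[F_(n+1), F_n], [F_n, F_(n-1)]] with Q = [[1,1],[1,0]].
n = 16 = 10000₂. Square-and-multiply, entries mod 642:
Q^1 = [[1,1],[1,0]]
Q^2 = (Q^1)² = [[2,1],[1,1]]
Q^4 = (Q^2)² = [[5,3],[3,2]]
Q^8 = (Q^4)² = [[34,21],[21,13]]
Q^16 = (Q^8)² = [[313,345],[345,610]]
F_16 mod 642 = Q^16[0][1] = 345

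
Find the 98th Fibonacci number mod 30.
19

Matrix identity: Q^n = [[F_(n+1), F_n], [F_n, F_(n-1)]] with Q = [[1,1],[1,0]].
n = 98 = 1100010₂. Square-and-multiply, entries mod 30:
Q^1 = [[1,1],[1,0]]
Q^3 = (Q^1)²·Q = [[3,2],[2,1]]
Q^6 = (Q^3)² = [[13,8],[8,5]]
Q^12 = (Q^6)² = [[23,24],[24,29]]
Q^24 = (Q^12)² = [[25,18],[18,7]]
Q^49 = (Q^24)²·Q = [[25,19],[19,6]]
Q^98 = (Q^49)² = [[26,19],[19,7]]
F_98 mod 30 = Q^98[0][1] = 19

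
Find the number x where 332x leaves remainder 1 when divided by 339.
242

gcd(332, 339) = 1, so the inverse exists.
Extended Euclidean algorithm on (339, 332):
339 = 1 × 332 + 7  ⟹  7 = (1)·339 + (-1)·332
332 = 47 × 7 + 3  ⟹  3 = (-47)·339 + (48)·332
7 = 2 × 3 + 1  ⟹  1 = (95)·339 + (-97)·332
So (-97)·332 ≡ 1 (mod 339), i.e. 332^(-1) ≡ -97 ≡ 242 (mod 339).
Check: 332 × 242 = 80344 ≡ 1 (mod 339)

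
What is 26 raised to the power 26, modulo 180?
136

Repeated squaring. Binary of 26 = 11010.
26^1 ≡ 26 (mod 180); 26^2 ≡ 136 (mod 180); 26^4 ≡ 136 (mod 180); 26^8 ≡ 136 (mod 180); 26^16 ≡ 136 (mod 180)
26^26 = 26^2 × 26^8 × 26^16 ≡ 136 (mod 180)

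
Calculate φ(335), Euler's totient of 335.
264

335 = 5 × 67
φ(n) = n × ∏(1 - 1/p) for each prime p dividing n
φ(335) = 335 × (1 - 1/5) × (1 - 1/67) = 264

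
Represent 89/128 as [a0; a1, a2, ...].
[0; 1, 2, 3, 1, 1, 5]

Euclidean algorithm steps:
89 = 0 × 128 + 89
128 = 1 × 89 + 39
89 = 2 × 39 + 11
39 = 3 × 11 + 6
11 = 1 × 6 + 5
6 = 1 × 5 + 1
5 = 5 × 1 + 0
Continued fraction: [0; 1, 2, 3, 1, 1, 5]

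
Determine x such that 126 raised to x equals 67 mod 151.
87

Baby-step giant-step with step n = ⌈√151⌉ = 13.
Baby steps 126^j mod 151 (j:value) for j=0..12: 0:1, 1:126, 2:21, 3:79, 4:139, 5:149, 6:50, 7:109, 8:144, 9:24, 10:4, 11:51, 12:84.
Giant-step multiplier: 126^(-13) ≡ 126^(150-13) = 126^137 ≡ 54 (mod 151).
Giant steps γ_i = 67·54^i mod 151: γ_0=67, γ_1=145, γ_2=129, γ_3=20, γ_4=23, γ_5=34, γ_6=24 (in table at j=9).
x = i·n + j = 6·13 + 9 = 87.
Check: 126^87 ≡ 67 (mod 151).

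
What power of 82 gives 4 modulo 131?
86

Baby-step giant-step with step n = ⌈√131⌉ = 12.
Baby steps 82^j mod 131 (j:value) for j=0..11: 0:1, 1:82, 2:43, 3:120, 4:15, 5:51, 6:121, 7:97, 8:94, 9:110, 10:112, 11:14.
Giant-step multiplier: 82^(-12) ≡ 82^(130-12) = 82^118 ≡ 38 (mod 131).
Giant steps γ_i = 4·38^i mod 131: γ_0=4, γ_1=21, γ_2=12, γ_3=63, γ_4=36, γ_5=58, γ_6=108, γ_7=43 (in table at j=2).
x = i·n + j = 7·12 + 2 = 86.
Check: 82^86 ≡ 4 (mod 131).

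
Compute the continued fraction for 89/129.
[0; 1, 2, 4, 2, 4]

Euclidean algorithm steps:
89 = 0 × 129 + 89
129 = 1 × 89 + 40
89 = 2 × 40 + 9
40 = 4 × 9 + 4
9 = 2 × 4 + 1
4 = 4 × 1 + 0
Continued fraction: [0; 1, 2, 4, 2, 4]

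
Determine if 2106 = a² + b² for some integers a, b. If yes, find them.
9² + 45² (a=9, b=45)

Factorization: 2106 = 2 × 3^4 × 13
By Fermat: n is sum of two squares iff every prime p ≡ 3 (mod 4) appears to even power.
All primes ≡ 3 (mod 4) appear to even power.
Search a = 0, 1, 2, … for 2106 - a² a perfect square: first hit at a = 9: 2106 - 81 = 2025 = 45².
2106 = 9² + 45² = 81 + 2025 ✓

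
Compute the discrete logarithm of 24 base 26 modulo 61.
9

Baby-step giant-step with step n = ⌈√61⌉ = 8.
Baby steps 26^j mod 61 (j:value) for j=0..7: 0:1, 1:26, 2:5, 3:8, 4:25, 5:40, 6:3, 7:17.
Giant-step multiplier: 26^(-8) ≡ 26^(60-8) = 26^52 ≡ 57 (mod 61).
Giant steps γ_i = 24·57^i mod 61: γ_0=24, γ_1=26 (in table at j=1).
x = i·n + j = 1·8 + 1 = 9.
Check: 26^9 ≡ 24 (mod 61).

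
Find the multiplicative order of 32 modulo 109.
36

109 is prime, so ord(32) divides φ(109) = 108.
Divisors of 108: 1, 2, 3, 4, 6, 9, 12, 18, 27, 36, 54, 108.
Repeated squaring: 32^1 ≡ 32, 32^2 ≡ 43, 32^4 ≡ 105, 32^8 ≡ 16, 32^16 ≡ 38, 32^32 ≡ 27, 32^64 ≡ 75 (mod 109).
Test 32^d mod 109 for each divisor d in increasing order:
32^1 ≡ 32
32^2 ≡ 43
32^3 = 32^2·32^1 ≡ 68
32^4 ≡ 105
32^6 = 32^4·32^2 ≡ 46
32^9 = 32^8·32^1 ≡ 76
32^12 = 32^8·32^4 ≡ 45
32^18 = 32^16·32^2 ≡ 108
32^27 = 32^16·32^8·32^2·32^1 ≡ 33
32^36 = 32^32·32^4 ≡ 1  ← first divisor giving 1
The order is 36.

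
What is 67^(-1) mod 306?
169

gcd(67, 306) = 1, so the inverse exists.
Extended Euclidean algorithm on (306, 67):
306 = 4 × 67 + 38  ⟹  38 = (1)·306 + (-4)·67
67 = 1 × 38 + 29  ⟹  29 = (-1)·306 + (5)·67
38 = 1 × 29 + 9  ⟹  9 = (2)·306 + (-9)·67
29 = 3 × 9 + 2  ⟹  2 = (-7)·306 + (32)·67
9 = 4 × 2 + 1  ⟹  1 = (30)·306 + (-137)·67
So (-137)·67 ≡ 1 (mod 306), i.e. 67^(-1) ≡ -137 ≡ 169 (mod 306).
Check: 67 × 169 = 11323 ≡ 1 (mod 306)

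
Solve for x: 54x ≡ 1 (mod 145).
94

gcd(54, 145) = 1, so the inverse exists.
Extended Euclidean algorithm on (145, 54):
145 = 2 × 54 + 37  ⟹  37 = (1)·145 + (-2)·54
54 = 1 × 37 + 17  ⟹  17 = (-1)·145 + (3)·54
37 = 2 × 17 + 3  ⟹  3 = (3)·145 + (-8)·54
17 = 5 × 3 + 2  ⟹  2 = (-16)·145 + (43)·54
3 = 1 × 2 + 1  ⟹  1 = (19)·145 + (-51)·54
So (-51)·54 ≡ 1 (mod 145), i.e. 54^(-1) ≡ -51 ≡ 94 (mod 145).
Check: 54 × 94 = 5076 ≡ 1 (mod 145)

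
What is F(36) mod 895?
857

Matrix identity: Q^n = [[F_(n+1), F_n], [F_n, F_(n-1)]] with Q = [[1,1],[1,0]].
n = 36 = 100100₂. Square-and-multiply, entries mod 895:
Q^1 = [[1,1],[1,0]]
Q^2 = (Q^1)² = [[2,1],[1,1]]
Q^4 = (Q^2)² = [[5,3],[3,2]]
Q^9 = (Q^4)²·Q = [[55,34],[34,21]]
Q^18 = (Q^9)² = [[601,794],[794,702]]
Q^36 = (Q^18)² = [[872,857],[857,15]]
F_36 mod 895 = Q^36[0][1] = 857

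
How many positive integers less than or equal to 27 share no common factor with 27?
18

27 = 3^3
φ(n) = n × ∏(1 - 1/p) for each prime p dividing n
φ(27) = 27 × (1 - 1/3) = 18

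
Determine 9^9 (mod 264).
225

Repeated squaring. Binary of 9 = 1001.
9^1 ≡ 9 (mod 264); 9^2 ≡ 81 (mod 264); 9^4 ≡ 225 (mod 264); 9^8 ≡ 201 (mod 264)
9^9 = 9^1 × 9^8 ≡ 225 (mod 264)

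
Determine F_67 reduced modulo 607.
310

Matrix identity: Q^n = [[F_(n+1), F_n], [F_n, F_(n-1)]] with Q = [[1,1],[1,0]].
n = 67 = 1000011₂. Square-and-multiply, entries mod 607:
Q^1 = [[1,1],[1,0]]
Q^2 = (Q^1)² = [[2,1],[1,1]]
Q^4 = (Q^2)² = [[5,3],[3,2]]
Q^8 = (Q^4)² = [[34,21],[21,13]]
Q^16 = (Q^8)² = [[383,380],[380,3]]
Q^33 = (Q^16)²·Q = [[122,336],[336,393]]
Q^67 = (Q^33)²·Q = [[355,310],[310,45]]
F_67 mod 607 = Q^67[0][1] = 310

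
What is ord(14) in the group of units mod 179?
89

179 is prime, so ord(14) divides φ(179) = 178.
Divisors of 178: 1, 2, 89, 178.
Repeated squaring: 14^1 ≡ 14, 14^2 ≡ 17, 14^4 ≡ 110, 14^8 ≡ 107, 14^16 ≡ 172, 14^32 ≡ 49, 14^64 ≡ 74, 14^128 ≡ 106 (mod 179).
Test 14^d mod 179 for each divisor d in increasing order:
14^1 ≡ 14
14^2 ≡ 17
14^89 = 14^64·14^16·14^8·14^1 ≡ 1  ← first divisor giving 1
The order is 89.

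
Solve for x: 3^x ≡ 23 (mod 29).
4

Baby-step giant-step with step n = ⌈√29⌉ = 6.
Baby steps 3^j mod 29 (j:value) for j=0..5: 0:1, 1:3, 2:9, 3:27, 4:23, 5:11.
h = 23 is already in the table at j=4, so x = 4.
Check: 3^4 ≡ 23 (mod 29).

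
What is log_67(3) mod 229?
124

Baby-step giant-step with step n = ⌈√229⌉ = 16.
Baby steps 67^j mod 229 (j:value) for j=0..15: 0:1, 1:67, 2:138, 3:86, 4:37, 5:189, 6:68, 7:205, 8:224, 9:123, 10:226, 11:28, 12:44, 13:200, 14:118, 15:120.
Giant-step multiplier: 67^(-16) ≡ 67^(228-16) = 67^212 ≡ 55 (mod 229).
Giant steps γ_i = 3·55^i mod 229: γ_0=3, γ_1=165, γ_2=144, γ_3=134, γ_4=42, γ_5=20, γ_6=184, γ_7=44 (in table at j=12).
x = i·n + j = 7·16 + 12 = 124.
Check: 67^124 ≡ 3 (mod 229).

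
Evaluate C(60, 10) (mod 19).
0

Using Lucas' theorem:
Write n=60 and k=10 in base 19:
n in base 19: [3, 3]
k in base 19: [0, 10]
C(60,10) mod 19 = ∏ C(n_i, k_i) mod 19
Digit binomials (mod 19): C(3,0) = 1; C(3,10) = 0 (k_i > n_i)
Product: 1 × 0 = 0 ≡ 0 (mod 19)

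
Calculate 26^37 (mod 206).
152

Repeated squaring. Binary of 37 = 100101.
26^1 ≡ 26 (mod 206); 26^2 ≡ 58 (mod 206); 26^4 ≡ 68 (mod 206); 26^8 ≡ 92 (mod 206); 26^16 ≡ 18 (mod 206); 26^32 ≡ 118 (mod 206)
26^37 = 26^1 × 26^4 × 26^32 ≡ 152 (mod 206)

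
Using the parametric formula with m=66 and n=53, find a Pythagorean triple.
(1547, 6996, 7165)

Euclid's formula: a = m² - n², b = 2mn, c = m² + n²
m = 66, n = 53
a = 66² - 53² = 4356 - 2809 = 1547
b = 2 × 66 × 53 = 6996
c = 66² + 53² = 4356 + 2809 = 7165
Verification: 1547² + 6996² = 2393209 + 48944016 = 51337225 = 7165² ✓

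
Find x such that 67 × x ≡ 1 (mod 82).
71

gcd(67, 82) = 1, so the inverse exists.
Extended Euclidean algorithm on (82, 67):
82 = 1 × 67 + 15  ⟹  15 = (1)·82 + (-1)·67
67 = 4 × 15 + 7  ⟹  7 = (-4)·82 + (5)·67
15 = 2 × 7 + 1  ⟹  1 = (9)·82 + (-11)·67
So (-11)·67 ≡ 1 (mod 82), i.e. 67^(-1) ≡ -11 ≡ 71 (mod 82).
Check: 67 × 71 = 4757 ≡ 1 (mod 82)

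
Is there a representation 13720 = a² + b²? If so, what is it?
Not possible

Factorization: 13720 = 2^3 × 5 × 7^3
By Fermat: n is sum of two squares iff every prime p ≡ 3 (mod 4) appears to even power.
Prime(s) ≡ 3 (mod 4) with odd exponent: [(7, 3)]
Therefore 13720 cannot be expressed as a² + b².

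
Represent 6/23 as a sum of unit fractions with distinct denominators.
1/4 + 1/92

Greedy algorithm:
6/23: ceiling(23/6) = 4, use 1/4
1/92: ceiling(92/1) = 92, use 1/92
Result: 6/23 = 1/4 + 1/92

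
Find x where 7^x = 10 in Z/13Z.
2

Baby-step giant-step with step n = ⌈√13⌉ = 4.
Baby steps 7^j mod 13 (j:value) for j=0..3: 0:1, 1:7, 2:10, 3:5.
h = 10 is already in the table at j=2, so x = 2.
Check: 7^2 ≡ 10 (mod 13).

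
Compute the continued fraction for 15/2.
[7; 2]

Euclidean algorithm steps:
15 = 7 × 2 + 1
2 = 2 × 1 + 0
Continued fraction: [7; 2]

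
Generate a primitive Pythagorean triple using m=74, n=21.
(5035, 3108, 5917)

Euclid's formula: a = m² - n², b = 2mn, c = m² + n²
m = 74, n = 21
a = 74² - 21² = 5476 - 441 = 5035
b = 2 × 74 × 21 = 3108
c = 74² + 21² = 5476 + 441 = 5917
Verification: 5035² + 3108² = 25351225 + 9659664 = 35010889 = 5917² ✓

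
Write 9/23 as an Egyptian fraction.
1/3 + 1/18 + 1/414

Greedy algorithm:
9/23: ceiling(23/9) = 3, use 1/3
4/69: ceiling(69/4) = 18, use 1/18
1/414: ceiling(414/1) = 414, use 1/414
Result: 9/23 = 1/3 + 1/18 + 1/414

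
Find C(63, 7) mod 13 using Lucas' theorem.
5

Using Lucas' theorem:
Write n=63 and k=7 in base 13:
n in base 13: [4, 11]
k in base 13: [0, 7]
C(63,7) mod 13 = ∏ C(n_i, k_i) mod 13
Digit binomials (mod 13): C(4,0) = 1; C(11,7) = 330 ≡ 5
Product: 1 × 5 = 5 ≡ 5 (mod 13)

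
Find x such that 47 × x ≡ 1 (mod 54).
23

gcd(47, 54) = 1, so the inverse exists.
Extended Euclidean algorithm on (54, 47):
54 = 1 × 47 + 7  ⟹  7 = (1)·54 + (-1)·47
47 = 6 × 7 + 5  ⟹  5 = (-6)·54 + (7)·47
7 = 1 × 5 + 2  ⟹  2 = (7)·54 + (-8)·47
5 = 2 × 2 + 1  ⟹  1 = (-20)·54 + (23)·47
So (23)·47 ≡ 1 (mod 54), i.e. 47^(-1) ≡ 23 (mod 54).
Check: 47 × 23 = 1081 ≡ 1 (mod 54)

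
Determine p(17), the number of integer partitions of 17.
297

p(n) counts ways to write n as a sum of positive integers (order ignored).
Euler's pentagonal recurrence: p(k) = p(k-1) + p(k-2) - p(k-5) - p(k-7) + p(k-12) + p(k-15) - ... (offsets j(3j∓1)/2, signs ++--, p(0)=1, p(<0)=0).
DP table for k = 0..16: p(0)=1, p(1)=1, p(2)=2, p(3)=3, p(4)=5, p(5)=7, p(6)=11, p(7)=15, p(8)=22, p(9)=30, p(10)=42, p(11)=56, p(12)=77, p(13)=101, p(14)=135, p(15)=176, p(16)=231.
Final step: p(17) = p(16) + p(15) - p(12) - p(10) + p(5) + p(2)
= 231 + 176 - 77 - 42 + 7 + 2
= 297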